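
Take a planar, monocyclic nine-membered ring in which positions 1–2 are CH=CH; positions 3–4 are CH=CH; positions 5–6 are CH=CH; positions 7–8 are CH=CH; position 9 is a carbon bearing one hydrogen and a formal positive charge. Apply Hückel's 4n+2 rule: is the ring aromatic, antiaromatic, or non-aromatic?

All ring atoms are sp² and supply a p orbital to the ring (every atom in a ring double bond is sp² and brings one electron to the p orbital; the carbocation has an empty p orbital); the conjugation is uninterrupted.
Tallying contributions gives 4 × 2 = 8 from the double-bond units + 0 from the CH(+) atom = 8.
8 is a 4n count (n = 2), so the planar conjugated ring is antiaromatic.

Antiaromatic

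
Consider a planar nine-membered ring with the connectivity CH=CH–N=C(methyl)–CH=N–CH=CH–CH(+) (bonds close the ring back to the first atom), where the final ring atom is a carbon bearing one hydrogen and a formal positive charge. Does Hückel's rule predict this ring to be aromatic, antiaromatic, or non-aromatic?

Check conjugation: the double-bond atoms are sp², each contributing one p electron; the doubly-bonded nitrogens are pyridine-type — their lone pairs lie in the ring plane, leaving one electron in the p orbital; the carbocation has an empty p orbital — every position has a p orbital, so the cyclic π system is continuous.
π-electron count: 4 × 2 = 8 from the double-bond units + 0 from the CH(+) atom = 8.
8 is a 4n count (n = 2), so the planar conjugated ring is antiaromatic.

Antiaromatic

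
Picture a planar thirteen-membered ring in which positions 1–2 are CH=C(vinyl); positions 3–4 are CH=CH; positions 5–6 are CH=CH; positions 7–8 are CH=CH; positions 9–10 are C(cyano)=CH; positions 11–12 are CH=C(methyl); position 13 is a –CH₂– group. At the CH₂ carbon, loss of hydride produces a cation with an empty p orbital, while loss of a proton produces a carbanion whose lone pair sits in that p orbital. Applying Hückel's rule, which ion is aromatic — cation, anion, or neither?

In both ions every ring atom is sp² and contributes a p orbital, so both rings are fully conjugated.
Cation: 6 × 2 + 0 = 12 π electrons → 4(3), antiaromatic.
Anion: 6 × 2 + 2 = 14 π electrons → 4(3)+2, aromatic.

The anion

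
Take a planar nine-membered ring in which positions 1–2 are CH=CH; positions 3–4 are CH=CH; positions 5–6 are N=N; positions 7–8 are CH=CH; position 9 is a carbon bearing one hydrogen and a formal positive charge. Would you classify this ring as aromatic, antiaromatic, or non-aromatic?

Antiaromatic

All ring atoms are sp² and supply a p orbital to the ring (every atom in a ring double bond is sp² and brings one electron to the p orbital; the doubly-bonded nitrogens are pyridine-type — their lone pairs lie in the ring plane, leaving one electron in the p orbital; the carbocation has an empty p orbital); the conjugation is uninterrupted.
π-electron count: 4 × 2 = 8 from the double-bond units + 0 from the CH(+) atom = 8.
A 4n π count (8, n = 2) in a planar conjugated ring means antiaromatic.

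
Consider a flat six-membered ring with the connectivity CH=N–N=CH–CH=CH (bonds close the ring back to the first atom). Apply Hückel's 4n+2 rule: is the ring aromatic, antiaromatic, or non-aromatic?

Aromatic

Every ring atom contributes a p orbital perpendicular to the ring (every atom in a ring double bond is sp² and brings one electron to the p orbital; each =N– nitrogen is pyridine-type (lone pair in the sp² plane, one electron in the p orbital)), so the π system is cyclic and fully conjugated.
π-electron count: 3 × 2 = 6 from the 3 double-bond units.
Since 6 = 4·1 + 2, the ring meets the 4n+2 criterion.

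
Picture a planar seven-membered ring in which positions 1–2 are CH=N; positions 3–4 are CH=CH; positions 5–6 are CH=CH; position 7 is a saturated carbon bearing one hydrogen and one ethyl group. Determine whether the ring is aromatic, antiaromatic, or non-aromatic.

The CH(ethyl) position has four σ bonds — that saturated carbon is sp³ and has no p orbital in the ring π system — so the cyclic conjugation is interrupted.
A ring that is not fully conjugated cannot be aromatic or antiaromatic regardless of its π-electron count.

Non-aromatic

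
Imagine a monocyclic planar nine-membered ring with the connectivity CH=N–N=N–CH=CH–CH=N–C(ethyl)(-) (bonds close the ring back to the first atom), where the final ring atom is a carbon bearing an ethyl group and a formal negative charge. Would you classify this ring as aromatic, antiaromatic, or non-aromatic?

Aromatic

The p orbitals form a continuous loop: each doubly-bonded ring atom is sp² with one p-orbital electron; each sp² =N– keeps its lone pair in-plane and puts one electron into the π system; the carbanion's lone pair occupies the p orbital. The ring is fully conjugated.
π-electron count: 4 × 2 = 8 from the double-bond units + 2 from the C(ethyl)(-) atom = 10.
That gives a 4n+2 count (10, n = 2).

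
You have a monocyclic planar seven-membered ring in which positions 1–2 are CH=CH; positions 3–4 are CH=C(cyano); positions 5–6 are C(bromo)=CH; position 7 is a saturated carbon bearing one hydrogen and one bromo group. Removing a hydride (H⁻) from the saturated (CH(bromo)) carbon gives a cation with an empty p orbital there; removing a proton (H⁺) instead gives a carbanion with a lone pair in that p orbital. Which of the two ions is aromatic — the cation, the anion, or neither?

Once that carbon is sp², every ring atom has a p orbital and both ions are fully conjugated.
Cation: 3 × 2 + 0 = 6 π electrons → 4(1)+2, aromatic.
Anion: 3 × 2 + 2 = 8 π electrons → 4(2), antiaromatic.

The cation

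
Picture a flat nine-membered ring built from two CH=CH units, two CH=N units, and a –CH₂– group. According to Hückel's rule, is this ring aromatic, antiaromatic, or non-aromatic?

The CH2 carbon is saturated: the tetrahedral CH₂ carbon is sp³ and has no p orbital in the ring π system. Conjugation is not continuous around the ring.
Hückel's rule only applies to fully conjugated rings, so this one is simply non-aromatic.

Non-aromatic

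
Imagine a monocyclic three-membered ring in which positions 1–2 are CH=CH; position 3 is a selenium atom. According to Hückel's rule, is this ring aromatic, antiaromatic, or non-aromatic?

All ring atoms are sp² and supply a p orbital to the ring (the double-bond atoms are sp², each contributing one p electron; the selenium donates one lone pair from its p orbital); the conjugation is uninterrupted.
Tallying contributions gives 1 × 2 = 2 from the double-bond unit + 2 from the Se atom = 4.
4 = 4(1); a planar, fully conjugated 4n system is antiaromatic.

Antiaromatic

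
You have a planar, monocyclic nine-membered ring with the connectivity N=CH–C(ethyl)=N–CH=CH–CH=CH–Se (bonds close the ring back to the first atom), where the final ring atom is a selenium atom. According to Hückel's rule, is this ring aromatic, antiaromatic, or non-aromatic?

The p orbitals form a continuous loop: each doubly-bonded ring atom is sp² with one p-orbital electron; the doubly-bonded nitrogens are pyridine-type — their lone pairs lie in the ring plane, leaving one electron in the p orbital; the selenium donates one lone pair from its p orbital. The ring is fully conjugated.
π-electron count: 4 × 2 = 8 from the double-bond units + 2 from the Se atom = 10.
Since 10 = 4·2 + 2, the ring meets the 4n+2 criterion.

Aromatic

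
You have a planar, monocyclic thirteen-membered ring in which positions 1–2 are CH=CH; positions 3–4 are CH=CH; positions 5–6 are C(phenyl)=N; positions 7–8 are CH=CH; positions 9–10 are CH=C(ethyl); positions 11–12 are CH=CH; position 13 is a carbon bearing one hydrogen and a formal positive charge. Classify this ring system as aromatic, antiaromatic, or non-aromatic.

Every ring atom contributes a p orbital perpendicular to the ring (each doubly-bonded ring atom is sp² with one p-orbital electron; each =N– nitrogen is pyridine-type (lone pair in the sp² plane, one electron in the p orbital); the carbocation has an empty p orbital), so the π system is cyclic and fully conjugated.
Counting π electrons: 6 × 2 = 12 from the double-bond units + 0 from the CH(+) atom = 12.
12 is a 4n count (n = 3), so the planar conjugated ring is antiaromatic.

Antiaromatic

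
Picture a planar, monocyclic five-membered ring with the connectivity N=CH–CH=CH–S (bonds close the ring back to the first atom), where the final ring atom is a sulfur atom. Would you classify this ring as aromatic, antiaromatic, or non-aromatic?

Aromatic

All ring atoms are sp² and supply a p orbital to the ring (the double-bond atoms are sp², each contributing one p electron; the doubly-bonded nitrogens are pyridine-type — their lone pairs lie in the ring plane, leaving one electron in the p orbital; the sulfur donates one lone pair from its p orbital); the conjugation is uninterrupted.
π-electron count: 2 × 2 = 4 from the double-bond units + 2 from the S atom = 6.
With 6 π electrons (n = 1), the Hückel 4n+2 condition holds.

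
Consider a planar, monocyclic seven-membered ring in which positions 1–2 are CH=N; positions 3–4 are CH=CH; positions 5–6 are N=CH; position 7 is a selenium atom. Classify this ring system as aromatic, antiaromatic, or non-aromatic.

Antiaromatic

Check conjugation: every atom in a ring double bond is sp² and brings one electron to the p orbital; each =N– nitrogen is pyridine-type (lone pair in the sp² plane, one electron in the p orbital); the selenium donates one lone pair from its p orbital — every position has a p orbital, so the cyclic π system is continuous.
Adding the contributions, 3 × 2 = 6 from the double-bond units + 2 from the Se atom = 8.
A 4n π count (8, n = 2) in a planar conjugated ring means antiaromatic.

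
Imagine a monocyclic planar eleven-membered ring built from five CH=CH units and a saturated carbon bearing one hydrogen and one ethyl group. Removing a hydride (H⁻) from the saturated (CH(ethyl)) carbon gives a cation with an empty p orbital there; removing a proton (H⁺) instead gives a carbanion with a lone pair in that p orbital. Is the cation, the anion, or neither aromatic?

The cation

In both ions every ring atom is sp² and contributes a p orbital, so both rings are fully conjugated.
Cation: 5 × 2 + 0 = 10 π electrons → 4(2)+2, aromatic.
Anion: 5 × 2 + 2 = 12 π electrons → 4(3), antiaromatic.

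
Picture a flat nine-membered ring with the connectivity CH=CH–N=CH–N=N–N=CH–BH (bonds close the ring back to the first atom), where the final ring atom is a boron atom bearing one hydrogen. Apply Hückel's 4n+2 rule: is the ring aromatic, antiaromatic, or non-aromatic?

Every ring atom contributes a p orbital perpendicular to the ring (every atom in a ring double bond is sp² and brings one electron to the p orbital; the doubly-bonded nitrogens are pyridine-type — their lone pairs lie in the ring plane, leaving one electron in the p orbital; the boron has an empty p orbital), so the π system is cyclic and fully conjugated.
Counting π electrons: 4 × 2 = 8 from the double-bond units + 0 from the BH atom = 8.
With 8 = 4·2 π electrons, Hückel's rule classifies the planar ring as antiaromatic.

Antiaromatic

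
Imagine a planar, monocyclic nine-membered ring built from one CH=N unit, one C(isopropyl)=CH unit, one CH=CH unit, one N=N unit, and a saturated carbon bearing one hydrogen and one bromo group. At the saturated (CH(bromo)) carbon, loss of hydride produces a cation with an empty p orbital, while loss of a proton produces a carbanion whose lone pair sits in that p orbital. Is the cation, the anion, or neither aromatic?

The anion

In both ions every ring atom is sp² and contributes a p orbital, so both rings are fully conjugated.
Cation: 4 × 2 + 0 = 8 π electrons → 4(2), antiaromatic.
Anion: 4 × 2 + 2 = 10 π electrons → 4(2)+2, aromatic.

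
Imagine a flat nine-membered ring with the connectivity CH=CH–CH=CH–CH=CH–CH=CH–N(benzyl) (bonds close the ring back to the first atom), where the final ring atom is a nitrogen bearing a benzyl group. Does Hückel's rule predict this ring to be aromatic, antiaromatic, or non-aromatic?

Aromatic

All ring atoms are sp² and supply a p orbital to the ring (each doubly-bonded ring atom is sp² with one p-orbital electron; the pyrrole-type nitrogen donates its lone pair from the p orbital); the conjugation is uninterrupted.
π-electron count: 4 × 2 = 8 from the double-bond units + 2 from the N(benzyl) atom = 10.
With 10 π electrons (n = 2), the Hückel 4n+2 condition holds.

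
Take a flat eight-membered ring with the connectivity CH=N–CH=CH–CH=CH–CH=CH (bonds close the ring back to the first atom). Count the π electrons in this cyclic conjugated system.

8

Every ring atom contributes a p orbital perpendicular to the ring (every atom in a ring double bond is sp² and brings one electron to the p orbital; each sp² =N– keeps its lone pair in-plane and puts one electron into the π system), so the π system is cyclic and fully conjugated.
Counting π electrons: 4 × 2 = 8 from the 4 double-bond units.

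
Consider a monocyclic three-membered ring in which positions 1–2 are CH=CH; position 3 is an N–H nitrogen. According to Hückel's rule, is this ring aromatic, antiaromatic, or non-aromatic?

Antiaromatic

All ring atoms are sp² and supply a p orbital to the ring (each doubly-bonded ring atom is sp² with one p-orbital electron; the pyrrole-type nitrogen donates its lone pair from the p orbital); the conjugation is uninterrupted.
Tallying contributions gives 1 × 2 = 2 from the double-bond unit + 2 from the NH atom = 4.
4 is a 4n count (n = 1), so the planar conjugated ring is antiaromatic.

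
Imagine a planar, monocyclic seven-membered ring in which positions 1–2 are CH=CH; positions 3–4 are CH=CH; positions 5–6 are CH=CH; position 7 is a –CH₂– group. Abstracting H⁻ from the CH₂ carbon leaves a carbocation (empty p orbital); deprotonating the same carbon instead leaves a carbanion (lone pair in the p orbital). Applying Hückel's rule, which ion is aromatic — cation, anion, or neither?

The cation

In both ions every ring atom is sp² and contributes a p orbital, so both rings are fully conjugated.
Cation: 3 × 2 + 0 = 6 π electrons → 4(1)+2, aromatic.
Anion: 3 × 2 + 2 = 8 π electrons → 4(2), antiaromatic.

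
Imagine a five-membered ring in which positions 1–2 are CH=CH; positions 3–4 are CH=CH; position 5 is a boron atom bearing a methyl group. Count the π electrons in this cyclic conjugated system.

4

All ring atoms are sp² and supply a p orbital to the ring (every atom in a ring double bond is sp² and brings one electron to the p orbital; the boron has an empty p orbital); the conjugation is uninterrupted.
Tallying contributions gives 2 × 2 = 4 from the double-bond units + 0 from the B(methyl) atom = 4.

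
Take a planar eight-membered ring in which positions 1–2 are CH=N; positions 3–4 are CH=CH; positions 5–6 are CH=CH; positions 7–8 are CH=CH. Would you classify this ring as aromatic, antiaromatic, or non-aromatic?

Antiaromatic

All ring atoms are sp² and supply a p orbital to the ring (the double-bond atoms are sp², each contributing one p electron; each =N– nitrogen is pyridine-type (lone pair in the sp² plane, one electron in the p orbital)); the conjugation is uninterrupted.
π-electron count: 4 × 2 = 8 from the 4 double-bond units.
With 8 = 4·2 π electrons, Hückel's rule classifies the planar ring as antiaromatic.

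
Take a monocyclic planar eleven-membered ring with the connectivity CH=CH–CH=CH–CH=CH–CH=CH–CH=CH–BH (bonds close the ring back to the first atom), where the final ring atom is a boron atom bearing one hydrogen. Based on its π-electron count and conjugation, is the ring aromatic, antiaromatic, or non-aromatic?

The p orbitals form a continuous loop: the double-bond atoms are sp², each contributing one p electron; the boron has an empty p orbital. The ring is fully conjugated.
Adding the contributions, 5 × 2 = 10 from the double-bond units + 0 from the BH atom = 10.
With 10 π electrons (n = 2), the Hückel 4n+2 condition holds.

Aromatic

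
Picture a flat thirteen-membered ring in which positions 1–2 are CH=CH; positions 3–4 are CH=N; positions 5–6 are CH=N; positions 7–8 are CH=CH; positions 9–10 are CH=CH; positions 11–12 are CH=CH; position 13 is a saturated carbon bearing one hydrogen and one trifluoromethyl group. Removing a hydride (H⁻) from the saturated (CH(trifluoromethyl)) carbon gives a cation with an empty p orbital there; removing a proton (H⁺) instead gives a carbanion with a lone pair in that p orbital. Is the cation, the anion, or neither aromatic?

The anion

In either ion the ring is fully conjugated: every atom, including the new sp² carbon, supplies a p orbital.
Cation: 6 × 2 + 0 = 12 π electrons → 4(3), antiaromatic.
Anion: 6 × 2 + 2 = 14 π electrons → 4(3)+2, aromatic.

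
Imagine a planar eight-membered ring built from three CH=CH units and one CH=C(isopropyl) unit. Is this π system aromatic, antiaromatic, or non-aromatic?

The p orbitals form a continuous loop: the double-bond atoms are sp², each contributing one p electron. The ring is fully conjugated.
Counting π electrons: 4 × 2 = 8 from the 4 double-bond units.
A 4n π count (8, n = 2) in a planar conjugated ring means antiaromatic.

Antiaromatic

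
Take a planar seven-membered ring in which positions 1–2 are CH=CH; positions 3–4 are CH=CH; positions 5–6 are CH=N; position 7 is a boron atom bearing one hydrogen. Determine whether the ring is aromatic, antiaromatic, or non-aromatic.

Aromatic

Every ring atom contributes a p orbital perpendicular to the ring (the double-bond atoms are sp², each contributing one p electron; each sp² =N– keeps its lone pair in-plane and puts one electron into the π system; the boron has an empty p orbital), so the π system is cyclic and fully conjugated.
Tallying contributions gives 3 × 2 = 6 from the double-bond units + 0 from the BH atom = 6.
Since 6 = 4·1 + 2, the ring meets the 4n+2 criterion.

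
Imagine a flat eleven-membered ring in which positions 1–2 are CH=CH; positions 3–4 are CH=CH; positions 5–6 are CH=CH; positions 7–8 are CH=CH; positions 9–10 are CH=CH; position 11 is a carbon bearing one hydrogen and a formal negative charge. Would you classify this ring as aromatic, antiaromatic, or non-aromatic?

Antiaromatic

The p orbitals form a continuous loop: each doubly-bonded ring atom is sp² with one p-orbital electron; the carbanion's lone pair occupies the p orbital. The ring is fully conjugated.
Counting π electrons: 5 × 2 = 10 from the double-bond units + 2 from the CH(-) atom = 12.
12 is a 4n count (n = 3), so the planar conjugated ring is antiaromatic.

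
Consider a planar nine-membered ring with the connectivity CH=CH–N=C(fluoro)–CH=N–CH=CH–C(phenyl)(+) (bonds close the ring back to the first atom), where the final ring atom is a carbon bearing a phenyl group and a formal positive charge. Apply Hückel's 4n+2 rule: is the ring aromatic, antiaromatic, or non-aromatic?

Every ring atom contributes a p orbital perpendicular to the ring (each doubly-bonded ring atom is sp² with one p-orbital electron; the doubly-bonded nitrogens are pyridine-type — their lone pairs lie in the ring plane, leaving one electron in the p orbital; the carbocation has an empty p orbital), so the π system is cyclic and fully conjugated.
Tallying contributions gives 4 × 2 = 8 from the double-bond units + 0 from the C(phenyl)(+) atom = 8.
A 4n π count (8, n = 2) in a planar conjugated ring means antiaromatic.

Antiaromatic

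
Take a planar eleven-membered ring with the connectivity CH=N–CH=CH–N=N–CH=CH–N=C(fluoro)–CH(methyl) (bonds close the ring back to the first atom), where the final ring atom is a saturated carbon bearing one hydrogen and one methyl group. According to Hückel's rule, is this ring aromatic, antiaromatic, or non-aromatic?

Non-aromatic

Because that saturated carbon is sp³ and has no p orbital in the ring π system at the CH(methyl) position, the π system cannot extend all the way around the ring.
Hückel's rule only applies to fully conjugated rings, so this one is simply non-aromatic.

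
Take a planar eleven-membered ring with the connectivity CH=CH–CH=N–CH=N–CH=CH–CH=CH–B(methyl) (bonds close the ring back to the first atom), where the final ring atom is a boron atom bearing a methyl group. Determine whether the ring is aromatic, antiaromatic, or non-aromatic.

Check conjugation: every atom in a ring double bond is sp² and brings one electron to the p orbital; each =N– nitrogen is pyridine-type (lone pair in the sp² plane, one electron in the p orbital); the boron has an empty p orbital — every position has a p orbital, so the cyclic π system is continuous.
π-electron count: 5 × 2 = 10 from the double-bond units + 0 from the B(methyl) atom = 10.
With 10 π electrons (n = 2), the Hückel 4n+2 condition holds.

Aromatic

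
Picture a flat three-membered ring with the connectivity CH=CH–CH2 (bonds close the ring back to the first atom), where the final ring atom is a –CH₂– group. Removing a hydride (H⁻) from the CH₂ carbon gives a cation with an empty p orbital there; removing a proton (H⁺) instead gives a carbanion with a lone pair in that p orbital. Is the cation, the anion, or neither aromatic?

The cation

In both ions every ring atom is sp² and contributes a p orbital, so both rings are fully conjugated.
Cation: 1 × 2 + 0 = 2 π electrons → 4(0)+2, aromatic.
Anion: 1 × 2 + 2 = 4 π electrons → 4(1), antiaromatic.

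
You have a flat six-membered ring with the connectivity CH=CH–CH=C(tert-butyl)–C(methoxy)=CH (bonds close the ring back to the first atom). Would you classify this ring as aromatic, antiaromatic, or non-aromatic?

Aromatic

Check conjugation: each doubly-bonded ring atom is sp² with one p-orbital electron — every position has a p orbital, so the cyclic π system is continuous.
Adding the contributions, 3 × 2 = 6 from the 3 double-bond units.
With 6 π electrons (n = 1), the Hückel 4n+2 condition holds.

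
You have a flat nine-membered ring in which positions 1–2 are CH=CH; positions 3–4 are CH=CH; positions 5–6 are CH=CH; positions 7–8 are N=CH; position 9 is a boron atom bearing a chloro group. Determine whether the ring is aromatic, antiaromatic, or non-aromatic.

Antiaromatic

All ring atoms are sp² and supply a p orbital to the ring (each doubly-bonded ring atom is sp² with one p-orbital electron; each =N– nitrogen is pyridine-type (lone pair in the sp² plane, one electron in the p orbital); the boron has an empty p orbital); the conjugation is uninterrupted.
Counting π electrons: 4 × 2 = 8 from the double-bond units + 0 from the B(chloro) atom = 8.
A 4n π count (8, n = 2) in a planar conjugated ring means antiaromatic.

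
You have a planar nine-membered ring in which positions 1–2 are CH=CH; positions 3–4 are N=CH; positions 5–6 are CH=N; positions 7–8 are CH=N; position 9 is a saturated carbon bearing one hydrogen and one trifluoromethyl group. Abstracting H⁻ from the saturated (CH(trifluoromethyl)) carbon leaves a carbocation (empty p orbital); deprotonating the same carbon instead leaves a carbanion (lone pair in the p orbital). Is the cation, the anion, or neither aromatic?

In both ions every ring atom is sp² and contributes a p orbital, so both rings are fully conjugated.
Cation: 4 × 2 + 0 = 8 π electrons → 4(2), antiaromatic.
Anion: 4 × 2 + 2 = 10 π electrons → 4(2)+2, aromatic.

The anion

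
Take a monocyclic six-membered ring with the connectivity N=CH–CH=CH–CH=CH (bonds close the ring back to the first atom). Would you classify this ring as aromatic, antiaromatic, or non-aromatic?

All ring atoms are sp² and supply a p orbital to the ring (the double-bond atoms are sp², each contributing one p electron; each sp² =N– keeps its lone pair in-plane and puts one electron into the π system); the conjugation is uninterrupted.
π-electron count: 3 × 2 = 6 from the 3 double-bond units.
6 = 4(1) + 2, which satisfies Hückel's 4n+2 rule.

Aromatic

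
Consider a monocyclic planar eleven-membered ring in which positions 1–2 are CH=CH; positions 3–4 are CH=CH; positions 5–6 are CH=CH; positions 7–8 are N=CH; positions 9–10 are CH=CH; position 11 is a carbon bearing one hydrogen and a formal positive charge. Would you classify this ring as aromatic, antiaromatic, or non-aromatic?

All ring atoms are sp² and supply a p orbital to the ring (every atom in a ring double bond is sp² and brings one electron to the p orbital; each sp² =N– keeps its lone pair in-plane and puts one electron into the π system; the carbocation has an empty p orbital); the conjugation is uninterrupted.
Counting π electrons: 5 × 2 = 10 from the double-bond units + 0 from the CH(+) atom = 10.
With 10 π electrons (n = 2), the Hückel 4n+2 condition holds.

Aromatic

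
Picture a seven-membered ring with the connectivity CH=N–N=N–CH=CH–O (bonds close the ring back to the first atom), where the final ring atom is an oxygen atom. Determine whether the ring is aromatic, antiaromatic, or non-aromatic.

Antiaromatic

Every ring atom contributes a p orbital perpendicular to the ring (each doubly-bonded ring atom is sp² with one p-orbital electron; each sp² =N– keeps its lone pair in-plane and puts one electron into the π system; the oxygen donates one lone pair from its p orbital), so the π system is cyclic and fully conjugated.
Counting π electrons: 3 × 2 = 6 from the double-bond units + 2 from the O atom = 8.
8 is a 4n count (n = 2), so the planar conjugated ring is antiaromatic.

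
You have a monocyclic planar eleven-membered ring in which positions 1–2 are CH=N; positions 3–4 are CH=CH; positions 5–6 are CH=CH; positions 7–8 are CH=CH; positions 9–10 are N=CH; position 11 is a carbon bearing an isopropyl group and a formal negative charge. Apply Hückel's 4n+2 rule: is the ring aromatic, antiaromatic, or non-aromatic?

Antiaromatic

Check conjugation: the double-bond atoms are sp², each contributing one p electron; the doubly-bonded nitrogens are pyridine-type — their lone pairs lie in the ring plane, leaving one electron in the p orbital; the carbanion's lone pair occupies the p orbital — every position has a p orbital, so the cyclic π system is continuous.
π-electron count: 5 × 2 = 10 from the double-bond units + 2 from the C(isopropyl)(-) atom = 12.
A 4n π count (12, n = 3) in a planar conjugated ring means antiaromatic.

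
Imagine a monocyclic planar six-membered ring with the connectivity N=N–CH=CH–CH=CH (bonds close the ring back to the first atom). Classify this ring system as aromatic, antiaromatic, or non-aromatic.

Aromatic

All ring atoms are sp² and supply a p orbital to the ring (the double-bond atoms are sp², each contributing one p electron; the doubly-bonded nitrogens are pyridine-type — their lone pairs lie in the ring plane, leaving one electron in the p orbital); the conjugation is uninterrupted.
Tallying contributions gives 3 × 2 = 6 from the 3 double-bond units.
Since 6 = 4·1 + 2, the ring meets the 4n+2 criterion.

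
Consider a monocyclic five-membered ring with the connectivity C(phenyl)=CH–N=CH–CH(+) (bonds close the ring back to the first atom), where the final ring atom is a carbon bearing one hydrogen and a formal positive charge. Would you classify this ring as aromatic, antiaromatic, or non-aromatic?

The p orbitals form a continuous loop: each doubly-bonded ring atom is sp² with one p-orbital electron; each sp² =N– keeps its lone pair in-plane and puts one electron into the π system; the carbocation has an empty p orbital. The ring is fully conjugated.
π-electron count: 2 × 2 = 4 from the double-bond units + 0 from the CH(+) atom = 4.
A 4n π count (4, n = 1) in a planar conjugated ring means antiaromatic.

Antiaromatic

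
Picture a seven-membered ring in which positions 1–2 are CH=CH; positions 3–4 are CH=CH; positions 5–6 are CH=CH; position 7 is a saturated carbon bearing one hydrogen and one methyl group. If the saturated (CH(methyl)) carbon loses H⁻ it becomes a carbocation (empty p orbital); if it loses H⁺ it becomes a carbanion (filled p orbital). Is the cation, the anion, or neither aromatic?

The cation

Both ions have a continuous loop of p orbitals — each ring atom is sp².
Cation: 3 × 2 + 0 = 6 π electrons → 4(1)+2, aromatic.
Anion: 3 × 2 + 2 = 8 π electrons → 4(2), antiaromatic.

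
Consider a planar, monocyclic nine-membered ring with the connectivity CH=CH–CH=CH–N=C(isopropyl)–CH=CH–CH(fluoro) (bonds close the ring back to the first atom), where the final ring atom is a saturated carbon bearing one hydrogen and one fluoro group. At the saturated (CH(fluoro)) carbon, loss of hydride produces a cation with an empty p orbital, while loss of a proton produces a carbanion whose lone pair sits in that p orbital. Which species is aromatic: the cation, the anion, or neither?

In both ions every ring atom is sp² and contributes a p orbital, so both rings are fully conjugated.
Cation: 4 × 2 + 0 = 8 π electrons → 4(2), antiaromatic.
Anion: 4 × 2 + 2 = 10 π electrons → 4(2)+2, aromatic.

The anion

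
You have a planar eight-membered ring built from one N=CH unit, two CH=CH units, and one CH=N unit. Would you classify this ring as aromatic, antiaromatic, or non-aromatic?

Antiaromatic

All ring atoms are sp² and supply a p orbital to the ring (the double-bond atoms are sp², each contributing one p electron; each sp² =N– keeps its lone pair in-plane and puts one electron into the π system); the conjugation is uninterrupted.
Counting π electrons: 4 × 2 = 8 from the 4 double-bond units.
8 = 4(2); a planar, fully conjugated 4n system is antiaromatic.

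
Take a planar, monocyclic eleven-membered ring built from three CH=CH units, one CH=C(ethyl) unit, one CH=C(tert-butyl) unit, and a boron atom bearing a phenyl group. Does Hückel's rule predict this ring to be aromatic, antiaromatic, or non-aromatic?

All ring atoms are sp² and supply a p orbital to the ring (each doubly-bonded ring atom is sp² with one p-orbital electron; the boron has an empty p orbital); the conjugation is uninterrupted.
Adding the contributions, 5 × 2 = 10 from the double-bond units + 0 from the B(phenyl) atom = 10.
10 = 4(2) + 2, which satisfies Hückel's 4n+2 rule.

Aromatic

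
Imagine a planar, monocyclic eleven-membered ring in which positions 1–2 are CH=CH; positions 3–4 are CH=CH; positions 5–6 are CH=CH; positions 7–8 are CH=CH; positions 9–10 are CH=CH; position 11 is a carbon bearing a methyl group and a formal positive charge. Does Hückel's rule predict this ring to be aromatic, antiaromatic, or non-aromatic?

Every ring atom contributes a p orbital perpendicular to the ring (the double-bond atoms are sp², each contributing one p electron; the carbocation has an empty p orbital), so the π system is cyclic and fully conjugated.
Counting π electrons: 5 × 2 = 10 from the double-bond units + 0 from the C(methyl)(+) atom = 10.
Since 10 = 4·2 + 2, the ring meets the 4n+2 criterion.

Aromatic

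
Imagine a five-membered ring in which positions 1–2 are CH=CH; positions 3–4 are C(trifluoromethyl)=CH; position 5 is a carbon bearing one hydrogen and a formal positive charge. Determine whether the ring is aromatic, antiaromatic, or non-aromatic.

Antiaromatic

Every ring atom contributes a p orbital perpendicular to the ring (the double-bond atoms are sp², each contributing one p electron; the carbocation has an empty p orbital), so the π system is cyclic and fully conjugated.
Counting π electrons: 2 × 2 = 4 from the double-bond units + 0 from the CH(+) atom = 4.
With 4 = 4·1 π electrons, Hückel's rule classifies the planar ring as antiaromatic.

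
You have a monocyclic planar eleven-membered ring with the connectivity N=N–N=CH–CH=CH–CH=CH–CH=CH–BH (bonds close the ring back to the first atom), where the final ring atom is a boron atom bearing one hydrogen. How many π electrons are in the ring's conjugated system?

10

All ring atoms are sp² and supply a p orbital to the ring (the double-bond atoms are sp², each contributing one p electron; each =N– nitrogen is pyridine-type (lone pair in the sp² plane, one electron in the p orbital); the boron has an empty p orbital); the conjugation is uninterrupted.
Adding the contributions, 5 × 2 = 10 from the double-bond units + 0 from the BH atom = 10.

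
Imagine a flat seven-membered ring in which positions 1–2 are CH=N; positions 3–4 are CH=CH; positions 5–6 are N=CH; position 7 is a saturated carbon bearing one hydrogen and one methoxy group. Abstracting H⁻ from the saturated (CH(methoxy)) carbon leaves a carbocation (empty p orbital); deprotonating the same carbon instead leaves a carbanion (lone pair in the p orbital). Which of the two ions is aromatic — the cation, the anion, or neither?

Once that carbon is sp², every ring atom has a p orbital and both ions are fully conjugated.
Cation: 3 × 2 + 0 = 6 π electrons → 4(1)+2, aromatic.
Anion: 3 × 2 + 2 = 8 π electrons → 4(2), antiaromatic.

The cation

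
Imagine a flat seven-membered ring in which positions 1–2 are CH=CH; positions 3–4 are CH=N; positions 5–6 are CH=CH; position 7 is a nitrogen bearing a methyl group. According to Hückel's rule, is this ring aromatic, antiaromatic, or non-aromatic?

Every ring atom contributes a p orbital perpendicular to the ring (the double-bond atoms are sp², each contributing one p electron; each =N– nitrogen is pyridine-type (lone pair in the sp² plane, one electron in the p orbital); the pyrrole-type nitrogen donates its lone pair from the p orbital), so the π system is cyclic and fully conjugated.
π-electron count: 3 × 2 = 6 from the double-bond units + 2 from the N(methyl) atom = 8.
8 = 4(2); a planar, fully conjugated 4n system is antiaromatic.

Antiaromatic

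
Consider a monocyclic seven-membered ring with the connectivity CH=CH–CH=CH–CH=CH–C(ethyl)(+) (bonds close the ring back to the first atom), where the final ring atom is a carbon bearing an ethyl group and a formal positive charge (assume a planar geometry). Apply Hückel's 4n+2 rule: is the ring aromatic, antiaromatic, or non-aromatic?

The p orbitals form a continuous loop: every atom in a ring double bond is sp² and brings one electron to the p orbital; the carbocation has an empty p orbital. The ring is fully conjugated.
Adding the contributions, 3 × 2 = 6 from the double-bond units + 0 from the C(ethyl)(+) atom = 6.
That gives a 4n+2 count (6, n = 1).

Aromatic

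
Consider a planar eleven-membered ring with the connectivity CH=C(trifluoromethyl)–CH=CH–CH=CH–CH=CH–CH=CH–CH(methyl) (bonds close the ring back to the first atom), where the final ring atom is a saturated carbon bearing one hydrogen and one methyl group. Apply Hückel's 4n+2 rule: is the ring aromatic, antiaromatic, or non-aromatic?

Non-aromatic

The CH(methyl) carbon is saturated: that saturated carbon is sp³ and has no p orbital in the ring π system. Conjugation is not continuous around the ring.
Hückel's rule only applies to fully conjugated rings, so this one is simply non-aromatic.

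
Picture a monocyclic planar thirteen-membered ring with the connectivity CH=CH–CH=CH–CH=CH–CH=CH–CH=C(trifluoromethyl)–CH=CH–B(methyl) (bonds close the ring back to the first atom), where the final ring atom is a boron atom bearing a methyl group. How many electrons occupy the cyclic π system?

12

Check conjugation: every atom in a ring double bond is sp² and brings one electron to the p orbital; the boron has an empty p orbital — every position has a p orbital, so the cyclic π system is continuous.
Counting π electrons: 6 × 2 = 12 from the double-bond units + 0 from the B(methyl) atom = 12.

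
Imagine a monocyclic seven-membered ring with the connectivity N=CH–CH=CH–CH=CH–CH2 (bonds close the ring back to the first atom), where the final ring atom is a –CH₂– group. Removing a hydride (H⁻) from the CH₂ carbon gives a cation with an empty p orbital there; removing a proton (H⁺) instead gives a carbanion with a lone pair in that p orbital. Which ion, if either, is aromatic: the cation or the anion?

The cation

Both ions have a continuous loop of p orbitals — each ring atom is sp².
Cation: 3 × 2 + 0 = 6 π electrons → 4(1)+2, aromatic.
Anion: 3 × 2 + 2 = 8 π electrons → 4(2), antiaromatic.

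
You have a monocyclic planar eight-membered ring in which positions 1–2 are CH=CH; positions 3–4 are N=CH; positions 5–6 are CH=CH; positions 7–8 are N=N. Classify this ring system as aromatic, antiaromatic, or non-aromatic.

Antiaromatic

Check conjugation: the double-bond atoms are sp², each contributing one p electron; the doubly-bonded nitrogens are pyridine-type — their lone pairs lie in the ring plane, leaving one electron in the p orbital — every position has a p orbital, so the cyclic π system is continuous.
Adding the contributions, 4 × 2 = 8 from the 4 double-bond units.
A 4n π count (8, n = 2) in a planar conjugated ring means antiaromatic.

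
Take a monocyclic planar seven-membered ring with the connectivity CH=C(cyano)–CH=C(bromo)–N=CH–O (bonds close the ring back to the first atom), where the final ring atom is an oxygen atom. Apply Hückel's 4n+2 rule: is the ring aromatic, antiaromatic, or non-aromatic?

Antiaromatic

The p orbitals form a continuous loop: each doubly-bonded ring atom is sp² with one p-orbital electron; the doubly-bonded nitrogens are pyridine-type — their lone pairs lie in the ring plane, leaving one electron in the p orbital; the oxygen donates one lone pair from its p orbital. The ring is fully conjugated.
Adding the contributions, 3 × 2 = 6 from the double-bond units + 2 from the O atom = 8.
With 8 = 4·2 π electrons, Hückel's rule classifies the planar ring as antiaromatic.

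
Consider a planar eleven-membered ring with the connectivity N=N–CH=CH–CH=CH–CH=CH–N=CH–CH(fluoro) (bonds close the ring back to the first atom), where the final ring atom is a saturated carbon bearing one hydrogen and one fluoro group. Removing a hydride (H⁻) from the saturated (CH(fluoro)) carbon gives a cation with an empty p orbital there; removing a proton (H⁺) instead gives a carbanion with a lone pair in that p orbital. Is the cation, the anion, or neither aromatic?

Once that carbon is sp², every ring atom has a p orbital and both ions are fully conjugated.
Cation: 5 × 2 + 0 = 10 π electrons → 4(2)+2, aromatic.
Anion: 5 × 2 + 2 = 12 π electrons → 4(3), antiaromatic.

The cation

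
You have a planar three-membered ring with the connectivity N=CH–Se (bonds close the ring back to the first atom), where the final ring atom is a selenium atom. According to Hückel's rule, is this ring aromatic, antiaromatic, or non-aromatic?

Every ring atom contributes a p orbital perpendicular to the ring (the double-bond atoms are sp², each contributing one p electron; the doubly-bonded nitrogens are pyridine-type — their lone pairs lie in the ring plane, leaving one electron in the p orbital; the selenium donates one lone pair from its p orbital), so the π system is cyclic and fully conjugated.
Tallying contributions gives 1 × 2 = 2 from the double-bond unit + 2 from the Se atom = 4.
4 is a 4n count (n = 1), so the planar conjugated ring is antiaromatic.

Antiaromatic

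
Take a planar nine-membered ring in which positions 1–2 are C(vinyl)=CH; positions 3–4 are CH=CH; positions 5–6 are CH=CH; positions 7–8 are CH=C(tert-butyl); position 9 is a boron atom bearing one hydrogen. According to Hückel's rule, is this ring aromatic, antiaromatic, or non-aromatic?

Antiaromatic

The p orbitals form a continuous loop: every atom in a ring double bond is sp² and brings one electron to the p orbital; the boron has an empty p orbital. The ring is fully conjugated.
π-electron count: 4 × 2 = 8 from the double-bond units + 0 from the BH atom = 8.
With 8 = 4·2 π electrons, Hückel's rule classifies the planar ring as antiaromatic.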